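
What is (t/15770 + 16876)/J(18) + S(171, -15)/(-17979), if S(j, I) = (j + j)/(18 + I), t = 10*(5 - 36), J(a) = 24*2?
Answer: 159491355605/453646128 ≈ 351.58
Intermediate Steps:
J(a) = 48
t = -310 (t = 10*(-31) = -310)
S(j, I) = 2*j/(18 + I) (S(j, I) = (2*j)/(18 + I) = 2*j/(18 + I))
(t/15770 + 16876)/J(18) + S(171, -15)/(-17979) = (-310/15770 + 16876)/48 + (2*171/(18 - 15))/(-17979) = (-310*1/15770 + 16876)*(1/48) + (2*171/3)*(-1/17979) = (-31/1577 + 16876)*(1/48) + (2*171*(1/3))*(-1/17979) = (26613421/1577)*(1/48) + 114*(-1/17979) = 26613421/75696 - 38/5993 = 159491355605/453646128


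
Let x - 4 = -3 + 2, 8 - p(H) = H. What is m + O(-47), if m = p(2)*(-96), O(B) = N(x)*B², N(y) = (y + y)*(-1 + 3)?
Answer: 25932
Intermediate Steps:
p(H) = 8 - H
x = 3 (x = 4 + (-3 + 2) = 4 - 1 = 3)
N(y) = 4*y (N(y) = (2*y)*2 = 4*y)
O(B) = 12*B² (O(B) = (4*3)*B² = 12*B²)
m = -576 (m = (8 - 1*2)*(-96) = (8 - 2)*(-96) = 6*(-96) = -576)
m + O(-47) = -576 + 12*(-47)² = -576 + 12*2209 = -576 + 26508 = 25932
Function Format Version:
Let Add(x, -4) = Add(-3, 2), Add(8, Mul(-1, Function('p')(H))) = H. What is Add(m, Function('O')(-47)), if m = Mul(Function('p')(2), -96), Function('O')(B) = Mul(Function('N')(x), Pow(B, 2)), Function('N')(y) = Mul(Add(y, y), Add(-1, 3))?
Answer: 25932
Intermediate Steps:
Function('p')(H) = Add(8, Mul(-1, H))
x = 3 (x = Add(4, Add(-3, 2)) = Add(4, -1) = 3)
Function('N')(y) = Mul(4, y) (Function('N')(y) = Mul(Mul(2, y), 2) = Mul(4, y))
Function('O')(B) = Mul(12, Pow(B, 2)) (Function('O')(B) = Mul(Mul(4, 3), Pow(B, 2)) = Mul(12, Pow(B, 2)))
m = -576 (m = Mul(Add(8, Mul(-1, 2)), -96) = Mul(Add(8, -2), -96) = Mul(6, -96) = -576)
Add(m, Function('O')(-47)) = Add(-576, Mul(12, Pow(-47, 2))) = Add(-576, Mul(12, 2209)) = Add(-576, 26508) = 25932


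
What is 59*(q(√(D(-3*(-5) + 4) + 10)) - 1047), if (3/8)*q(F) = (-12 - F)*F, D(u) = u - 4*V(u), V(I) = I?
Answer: -163135/3 - 1888*I*√47 ≈ -54378.0 - 12943.0*I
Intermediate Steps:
D(u) = -3*u (D(u) = u - 4*u = -3*u)
q(F) = 8*F*(-12 - F)/3 (q(F) = 8*((-12 - F)*F)/3 = 8*(F*(-12 - F))/3 = 8*F*(-12 - F)/3)
59*(q(√(D(-3*(-5) + 4) + 10)) - 1047) = 59*(-8*√(-3*(-3*(-5) + 4) + 10)*(12 + √(-3*(-3*(-5) + 4) + 10))/3 - 1047) = 59*(-8*√(-3*(15 + 4) + 10)*(12 + √(-3*(15 + 4) + 10))/3 - 1047) = 59*(-8*√(-3*19 + 10)*(12 + √(-3*19 + 10))/3 - 1047) = 59*(-8*√(-57 + 10)*(12 + √(-57 + 10))/3 - 1047) = 59*(-8*√(-47)*(12 + √(-47))/3 - 1047) = 59*(-8*I*√47*(12 + I*√47)/3 - 1047) = 59*(-1047 - 8*I*√47*(12 + I*√47)/3) = -61773 - 472*I*√47*(12 + I*√47)/3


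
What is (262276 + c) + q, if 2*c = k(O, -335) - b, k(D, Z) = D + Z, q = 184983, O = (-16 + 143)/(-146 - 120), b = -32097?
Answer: 246390353/532 ≈ 4.6314e+5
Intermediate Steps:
O = -127/266 (O = 127/(-266) = 127*(-1/266) = -127/266 ≈ -0.47744)
c = 8448565/532 (c = ((-127/266 - 335) - 1*(-32097))/2 = (-89237/266 + 32097)/2 = (1/2)*(8448565/266) = 8448565/532 ≈ 15881.)
(262276 + c) + q = (262276 + 8448565/532) + 184983 = 147979397/532 + 184983 = 246390353/532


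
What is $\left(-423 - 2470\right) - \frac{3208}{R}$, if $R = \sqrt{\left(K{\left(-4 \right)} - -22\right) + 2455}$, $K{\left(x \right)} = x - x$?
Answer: $-2893 - \frac{3208 \sqrt{2477}}{2477} \approx -2957.5$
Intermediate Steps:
$K{\left(x \right)} = 0$
$R = \sqrt{2477}$ ($R = \sqrt{\left(0 - -22\right) + 2455} = \sqrt{\left(0 + 22\right) + 2455} = \sqrt{22 + 2455} = \sqrt{2477} \approx 49.769$)
$\left(-423 - 2470\right) - \frac{3208}{R} = \left(-423 - 2470\right) - \frac{3208}{\sqrt{2477}} = \left(-423 - 2470\right) - 3208 \frac{\sqrt{2477}}{2477} = -2893 - \frac{3208 \sqrt{2477}}{2477}$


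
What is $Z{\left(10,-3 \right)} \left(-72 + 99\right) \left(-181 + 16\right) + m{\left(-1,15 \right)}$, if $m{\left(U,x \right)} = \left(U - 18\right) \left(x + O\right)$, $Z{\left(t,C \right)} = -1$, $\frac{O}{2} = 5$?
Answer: $3980$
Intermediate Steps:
$O = 10$ ($O = 2 \cdot 5 = 10$)
$m{\left(U,x \right)} = \left(-18 + U\right) \left(10 + x\right)$ ($m{\left(U,x \right)} = \left(U - 18\right) \left(x + 10\right) = \left(-18 + U\right) \left(10 + x\right)$)
$Z{\left(10,-3 \right)} \left(-72 + 99\right) \left(-181 + 16\right) + m{\left(-1,15 \right)} = - \left(-72 + 99\right) \left(-181 + 16\right) - 475 = - 27 \left(-165\right) - 475 = \left(-1\right) \left(-4455\right) - 475 = 4455 - 475 = 3980$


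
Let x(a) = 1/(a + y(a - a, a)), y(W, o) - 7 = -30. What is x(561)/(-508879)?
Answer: -1/273776902 ≈ -3.6526e-9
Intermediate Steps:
y(W, o) = -23 (y(W, o) = 7 - 30 = -23)
x(a) = 1/(-23 + a) (x(a) = 1/(a - 23) = 1/(-23 + a))
x(561)/(-508879) = 1/((-23 + 561)*(-508879)) = -1/508879/538 = (1/538)*(-1/508879) = -1/273776902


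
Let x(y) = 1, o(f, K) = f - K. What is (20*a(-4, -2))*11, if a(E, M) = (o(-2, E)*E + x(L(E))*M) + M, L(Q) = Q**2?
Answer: -2640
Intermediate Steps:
a(E, M) = 2*M + E*(-2 - E) (a(E, M) = ((-2 - E)*E + 1*M) + M = (E*(-2 - E) + M) + M = (M + E*(-2 - E)) + M = 2*M + E*(-2 - E))
(20*a(-4, -2))*11 = (20*(2*(-2) - 1*(-4)*(2 - 4)))*11 = (20*(-4 - 1*(-4)*(-2)))*11 = (20*(-4 - 8))*11 = (20*(-12))*11 = -240*11 = -2640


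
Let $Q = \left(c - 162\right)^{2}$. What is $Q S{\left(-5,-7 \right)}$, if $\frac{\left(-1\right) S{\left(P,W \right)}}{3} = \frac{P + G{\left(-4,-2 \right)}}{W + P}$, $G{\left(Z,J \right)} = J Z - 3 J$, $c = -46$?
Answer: $97344$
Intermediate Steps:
$G{\left(Z,J \right)} = - 3 J + J Z$
$S{\left(P,W \right)} = - \frac{3 \left(14 + P\right)}{P + W}$ ($S{\left(P,W \right)} = - 3 \frac{P - 2 \left(-3 - 4\right)}{W + P} = - 3 \frac{P - -14}{P + W} = - 3 \frac{P + 14}{P + W} = - 3 \frac{14 + P}{P + W} = - \frac{3 \left(14 + P\right)}{P + W}$)
$Q = 43264$ ($Q = \left(-46 - 162\right)^{2} = \left(-208\right)^{2} = 43264$)
$Q S{\left(-5,-7 \right)} = 43264 \frac{3 \left(-14 - -5\right)}{-5 - 7} = 43264 \frac{3 \left(-14 + 5\right)}{-12} = 43264 \cdot 3 \left(- \frac{1}{12}\right) \left(-9\right) = 43264 \cdot \frac{9}{4} = 97344$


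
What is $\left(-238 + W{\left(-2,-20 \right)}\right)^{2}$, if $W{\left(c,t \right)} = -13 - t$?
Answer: $53361$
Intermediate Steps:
$\left(-238 + W{\left(-2,-20 \right)}\right)^{2} = \left(-238 - -7\right)^{2} = \left(-238 + \left(-13 + 20\right)\right)^{2} = \left(-238 + 7\right)^{2} = \left(-231\right)^{2} = 53361$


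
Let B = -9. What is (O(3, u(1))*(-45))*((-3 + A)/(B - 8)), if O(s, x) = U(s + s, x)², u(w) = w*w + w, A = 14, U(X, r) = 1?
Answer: 495/17 ≈ 29.118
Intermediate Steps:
u(w) = w + w² (u(w) = w² + w = w + w²)
O(s, x) = 1 (O(s, x) = 1² = 1)
(O(3, u(1))*(-45))*((-3 + A)/(B - 8)) = (1*(-45))*((-3 + 14)/(-9 - 8)) = -495/(-17) = -495*(-1)/17 = -45*(-11/17) = 495/17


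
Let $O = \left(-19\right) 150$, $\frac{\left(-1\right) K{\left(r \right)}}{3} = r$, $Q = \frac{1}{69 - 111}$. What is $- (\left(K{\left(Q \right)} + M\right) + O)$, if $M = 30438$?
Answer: $- \frac{386233}{14} \approx -27588.0$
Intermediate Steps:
$Q = - \frac{1}{42}$ ($Q = \frac{1}{-42} = - \frac{1}{42} \approx -0.02381$)
$K{\left(r \right)} = - 3 r$
$O = -2850$
$- (\left(K{\left(Q \right)} + M\right) + O) = - (\left(\left(-3\right) \left(- \frac{1}{42}\right) + 30438\right) - 2850) = - (\left(\frac{1}{14} + 30438\right) - 2850) = - (\frac{426133}{14} - 2850) = \left(-1\right) \frac{386233}{14} = - \frac{386233}{14}$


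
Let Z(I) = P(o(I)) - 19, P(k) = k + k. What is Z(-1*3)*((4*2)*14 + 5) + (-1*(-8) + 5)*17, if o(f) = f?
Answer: -2704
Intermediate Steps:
P(k) = 2*k
Z(I) = -19 + 2*I (Z(I) = 2*I - 19 = -19 + 2*I)
Z(-1*3)*((4*2)*14 + 5) + (-1*(-8) + 5)*17 = (-19 + 2*(-1*3))*((4*2)*14 + 5) + (-1*(-8) + 5)*17 = (-19 + 2*(-3))*(8*14 + 5) + (8 + 5)*17 = (-19 - 6)*(112 + 5) + 13*17 = -25*117 + 221 = -2925 + 221 = -2704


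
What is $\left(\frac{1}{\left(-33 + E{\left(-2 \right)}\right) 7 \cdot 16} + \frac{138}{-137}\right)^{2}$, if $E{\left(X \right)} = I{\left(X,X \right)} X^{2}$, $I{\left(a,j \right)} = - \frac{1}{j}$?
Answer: $\frac{229702608529}{226256240896} \approx 1.0152$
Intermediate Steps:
$E{\left(X \right)} = - X$ ($E{\left(X \right)} = - \frac{1}{X} X^{2} = - X$)
$\left(\frac{1}{\left(-33 + E{\left(-2 \right)}\right) 7 \cdot 16} + \frac{138}{-137}\right)^{2} = \left(\frac{1}{\left(-33 - -2\right) 7 \cdot 16} + \frac{138}{-137}\right)^{2} = \left(\frac{1}{\left(-33 + 2\right) 112} + 138 \left(- \frac{1}{137}\right)\right)^{2} = \left(\frac{1}{-31} \cdot \frac{1}{112} - \frac{138}{137}\right)^{2} = \left(\left(- \frac{1}{31}\right) \frac{1}{112} - \frac{138}{137}\right)^{2} = \left(- \frac{1}{3472} - \frac{138}{137}\right)^{2} = \left(- \frac{479273}{475664}\right)^{2} = \frac{229702608529}{226256240896}$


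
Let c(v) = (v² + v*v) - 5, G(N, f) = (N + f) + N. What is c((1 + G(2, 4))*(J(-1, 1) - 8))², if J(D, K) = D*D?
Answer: 62932489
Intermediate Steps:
J(D, K) = D²
G(N, f) = f + 2*N
c(v) = -5 + 2*v² (c(v) = (v² + v²) - 5 = 2*v² - 5 = -5 + 2*v²)
c((1 + G(2, 4))*(J(-1, 1) - 8))² = (-5 + 2*((1 + (4 + 2*2))*((-1)² - 8))²)² = (-5 + 2*((1 + (4 + 4))*(1 - 8))²)² = (-5 + 2*((1 + 8)*(-7))²)² = (-5 + 2*(9*(-7))²)² = (-5 + 2*(-63)²)² = (-5 + 2*3969)² = (-5 + 7938)² = 7933² = 62932489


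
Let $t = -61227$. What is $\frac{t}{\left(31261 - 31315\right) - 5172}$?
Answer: $\frac{20409}{1742} \approx 11.716$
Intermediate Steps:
$\frac{t}{\left(31261 - 31315\right) - 5172} = - \frac{61227}{\left(31261 - 31315\right) - 5172} = - \frac{61227}{-54 - 5172} = - \frac{61227}{-5226} = \left(-61227\right) \left(- \frac{1}{5226}\right) = \frac{20409}{1742}$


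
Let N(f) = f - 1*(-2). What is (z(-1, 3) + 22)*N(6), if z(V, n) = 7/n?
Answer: 584/3 ≈ 194.67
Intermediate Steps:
N(f) = 2 + f (N(f) = f + 2 = 2 + f)
(z(-1, 3) + 22)*N(6) = (7/3 + 22)*(2 + 6) = (7*(⅓) + 22)*8 = (7/3 + 22)*8 = (73/3)*8 = 584/3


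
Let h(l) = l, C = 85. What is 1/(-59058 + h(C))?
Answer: -1/58973 ≈ -1.6957e-5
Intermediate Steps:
1/(-59058 + h(C)) = 1/(-59058 + 85) = 1/(-58973) = -1/58973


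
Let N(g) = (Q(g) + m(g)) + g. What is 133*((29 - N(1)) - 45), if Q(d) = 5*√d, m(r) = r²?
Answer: -3059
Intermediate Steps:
N(g) = g + g² + 5*√g (N(g) = (5*√g + g²) + g = (g² + 5*√g) + g = g + g² + 5*√g)
133*((29 - N(1)) - 45) = 133*((29 - (1 + 1² + 5*√1)) - 45) = 133*((29 - (1 + 1 + 5*1)) - 45) = 133*((29 - (1 + 1 + 5)) - 45) = 133*((29 - 1*7) - 45) = 133*((29 - 7) - 45) = 133*(22 - 45) = 133*(-23) = -3059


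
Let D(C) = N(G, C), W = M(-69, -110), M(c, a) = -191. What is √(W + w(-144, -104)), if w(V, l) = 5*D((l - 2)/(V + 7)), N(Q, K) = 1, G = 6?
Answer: I*√186 ≈ 13.638*I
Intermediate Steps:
W = -191
D(C) = 1
w(V, l) = 5 (w(V, l) = 5*1 = 5)
√(W + w(-144, -104)) = √(-191 + 5) = √(-186) = I*√186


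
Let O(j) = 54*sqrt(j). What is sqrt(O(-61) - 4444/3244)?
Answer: sqrt(-901021 + 35516934*I*sqrt(61))/811 ≈ 14.498 + 14.545*I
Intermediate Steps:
sqrt(O(-61) - 4444/3244) = sqrt(54*sqrt(-61) - 4444/3244) = sqrt(54*(I*sqrt(61)) - 4444*1/3244) = sqrt(54*I*sqrt(61) - 1111/811) = sqrt(-1111/811 + 54*I*sqrt(61))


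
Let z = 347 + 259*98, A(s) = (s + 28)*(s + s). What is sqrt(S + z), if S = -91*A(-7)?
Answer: sqrt(52483) ≈ 229.09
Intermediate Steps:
A(s) = 2*s*(28 + s) (A(s) = (28 + s)*(2*s) = 2*s*(28 + s))
S = 26754 (S = -182*(-7)*(28 - 7) = -182*(-7)*21 = -91*(-294) = 26754)
z = 25729 (z = 347 + 25382 = 25729)
sqrt(S + z) = sqrt(26754 + 25729) = sqrt(52483)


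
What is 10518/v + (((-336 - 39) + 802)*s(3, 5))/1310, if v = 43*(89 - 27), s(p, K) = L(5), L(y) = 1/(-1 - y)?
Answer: 40766549/10477380 ≈ 3.8909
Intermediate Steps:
s(p, K) = -1/6 (s(p, K) = -1/(1 + 5) = -1/6)
v = 2666 (v = 43*62 = 2666)
10518/v + (((-336 - 39) + 802)*s(3, 5))/1310 = 10518/2666 + (((-336 - 39) + 802)*(-1/6))/1310 = 10518*(1/2666) + ((-375 + 802)*(-1/6))*(1/1310) = 5259/1333 + (427*(-1/6))*(1/1310) = 5259/1333 - 427/6*1/1310 = 5259/1333 - 427/7860 = 40766549/10477380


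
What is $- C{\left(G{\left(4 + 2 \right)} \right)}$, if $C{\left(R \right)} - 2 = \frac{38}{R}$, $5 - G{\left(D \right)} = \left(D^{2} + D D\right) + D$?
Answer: $- \frac{108}{73} \approx -1.4795$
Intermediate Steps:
$G{\left(D \right)} = 5 - D - 2 D^{2}$ ($G{\left(D \right)} = 5 - \left(\left(D^{2} + D D\right) + D\right) = 5 - \left(\left(D^{2} + D^{2}\right) + D\right) = 5 - \left(2 D^{2} + D\right) = 5 - \left(D + 2 D^{2}\right) = 5 - D - 2 D^{2}$)
$C{\left(R \right)} = 2 + \frac{38}{R}$
$- C{\left(G{\left(4 + 2 \right)} \right)} = - (2 + \frac{38}{5 - \left(4 + 2\right) - 2 \left(4 + 2\right)^{2}}) = - (2 + \frac{38}{5 - 6 - 2 \cdot 6^{2}}) = - (2 + \frac{38}{5 - 6 - 72}) = - (2 + \frac{38}{-73}) = - (2 + 38 \left(- \frac{1}{73}\right)) = - (2 - \frac{38}{73}) = \left(-1\right) \frac{108}{73} = - \frac{108}{73}$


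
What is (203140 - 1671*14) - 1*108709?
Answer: 71037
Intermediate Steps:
(203140 - 1671*14) - 1*108709 = (203140 - 23394) - 108709 = 179746 - 108709 = 71037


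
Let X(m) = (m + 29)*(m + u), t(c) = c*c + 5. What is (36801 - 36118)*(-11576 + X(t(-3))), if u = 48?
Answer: -6085530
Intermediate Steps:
t(c) = 5 + c² (t(c) = c² + 5 = 5 + c²)
X(m) = (29 + m)*(48 + m) (X(m) = (m + 29)*(m + 48) = (29 + m)*(48 + m))
(36801 - 36118)*(-11576 + X(t(-3))) = (36801 - 36118)*(-11576 + (1392 + (5 + (-3)²)² + 77*(5 + (-3)²))) = 683*(-11576 + (1392 + (5 + 9)² + 77*(5 + 9))) = 683*(-11576 + (1392 + 14² + 77*14)) = 683*(-11576 + (1392 + 196 + 1078)) = 683*(-11576 + 2666) = 683*(-8910) = -6085530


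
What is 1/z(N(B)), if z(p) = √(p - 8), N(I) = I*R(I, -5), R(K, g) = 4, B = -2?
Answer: -I/4 ≈ -0.25*I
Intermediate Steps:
N(I) = 4*I (N(I) = I*4 = 4*I)
z(p) = √(-8 + p)
1/z(N(B)) = 1/(√(-8 + 4*(-2))) = 1/(√(-8 - 8)) = 1/(√(-16)) = 1/(4*I) = -I/4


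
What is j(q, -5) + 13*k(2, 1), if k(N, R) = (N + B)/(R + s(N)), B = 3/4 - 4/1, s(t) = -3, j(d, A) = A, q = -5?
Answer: 25/8 ≈ 3.1250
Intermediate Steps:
B = -13/4 (B = 3*(1/4) - 4*1 = 3/4 - 4 = -13/4 ≈ -3.2500)
k(N, R) = (-13/4 + N)/(-3 + R) (k(N, R) = (N - 13/4)/(R - 3) = (-13/4 + N)/(-3 + R))
j(q, -5) + 13*k(2, 1) = -5 + 13*((-13/4 + 2)/(-3 + 1)) = -5 + 13*(-5/4/(-2)) = -5 + 13*(-1/2*(-5/4)) = -5 + 13*(5/8) = -5 + 65/8 = 25/8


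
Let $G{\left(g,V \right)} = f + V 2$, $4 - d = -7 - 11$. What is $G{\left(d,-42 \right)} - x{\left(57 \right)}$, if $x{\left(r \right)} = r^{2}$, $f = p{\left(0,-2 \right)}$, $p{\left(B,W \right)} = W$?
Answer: $-3335$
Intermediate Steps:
$f = -2$
$d = 22$ ($d = 4 - \left(-7 - 11\right) = 4 - -18 = 4 + 18 = 22$)
$G{\left(g,V \right)} = -2 + 2 V$ ($G{\left(g,V \right)} = -2 + V 2 = -2 + 2 V$)
$G{\left(d,-42 \right)} - x{\left(57 \right)} = \left(-2 + 2 \left(-42\right)\right) - 57^{2} = \left(-2 - 84\right) - 3249 = -86 - 3249 = -3335$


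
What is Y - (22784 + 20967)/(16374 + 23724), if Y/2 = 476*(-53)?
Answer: -2023228439/40098 ≈ -50457.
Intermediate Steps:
Y = -50456 (Y = 2*(476*(-53)) = 2*(-25228) = -50456)
Y - (22784 + 20967)/(16374 + 23724) = -50456 - (22784 + 20967)/(16374 + 23724) = -50456 - 43751/40098 = -2023228439/40098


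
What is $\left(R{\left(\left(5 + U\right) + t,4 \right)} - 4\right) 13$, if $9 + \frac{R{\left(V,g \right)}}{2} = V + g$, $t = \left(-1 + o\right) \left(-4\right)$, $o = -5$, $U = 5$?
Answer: $702$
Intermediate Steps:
$t = 24$ ($t = \left(-1 - 5\right) \left(-4\right) = \left(-6\right) \left(-4\right) = 24$)
$R{\left(V,g \right)} = -18 + 2 V + 2 g$ ($R{\left(V,g \right)} = -18 + 2 \left(V + g\right) = -18 + \left(2 V + 2 g\right) = -18 + 2 V + 2 g$)
$\left(R{\left(\left(5 + U\right) + t,4 \right)} - 4\right) 13 = \left(\left(-18 + 2 \left(\left(5 + 5\right) + 24\right) + 2 \cdot 4\right) - 4\right) 13 = \left(\left(-18 + 2 \left(10 + 24\right) + 8\right) - 4\right) 13 = \left(\left(-18 + 2 \cdot 34 + 8\right) - 4\right) 13 = \left(\left(-18 + 68 + 8\right) - 4\right) 13 = \left(58 - 4\right) 13 = 54 \cdot 13 = 702$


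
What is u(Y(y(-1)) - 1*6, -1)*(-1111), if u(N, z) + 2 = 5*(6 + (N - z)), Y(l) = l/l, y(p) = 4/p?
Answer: -8888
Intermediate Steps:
Y(l) = 1
u(N, z) = 28 - 5*z + 5*N (u(N, z) = -2 + 5*(6 + (N - z)) = -2 + 5*(6 + N - z) = -2 + (30 - 5*z + 5*N) = 28 - 5*z + 5*N)
u(Y(y(-1)) - 1*6, -1)*(-1111) = (28 - 5*(-1) + 5*(1 - 1*6))*(-1111) = (28 + 5 + 5*(1 - 6))*(-1111) = (28 + 5 + 5*(-5))*(-1111) = (28 + 5 - 25)*(-1111) = 8*(-1111) = -8888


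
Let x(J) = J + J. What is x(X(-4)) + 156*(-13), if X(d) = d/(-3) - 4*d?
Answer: -5980/3 ≈ -1993.3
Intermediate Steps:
X(d) = -13*d/3 (X(d) = d*(-⅓) - 4*d = -d/3 - 4*d = -13*d/3)
x(J) = 2*J
x(X(-4)) + 156*(-13) = 2*(-13/3*(-4)) + 156*(-13) = 2*(52/3) - 2028 = 104/3 - 2028 = -5980/3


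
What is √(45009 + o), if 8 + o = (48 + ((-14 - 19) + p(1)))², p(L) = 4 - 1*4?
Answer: √45226 ≈ 212.66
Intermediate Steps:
p(L) = 0 (p(L) = 4 - 4 = 0)
o = 217 (o = -8 + (48 + ((-14 - 19) + 0))² = -8 + (48 + (-33 + 0))² = -8 + (48 - 33)² = -8 + 15² = -8 + 225 = 217)
√(45009 + o) = √(45009 + 217) = √45226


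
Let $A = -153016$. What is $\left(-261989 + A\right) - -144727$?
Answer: $-270278$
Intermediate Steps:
$\left(-261989 + A\right) - -144727 = \left(-261989 - 153016\right) - -144727 = -415005 + 144727 = -270278$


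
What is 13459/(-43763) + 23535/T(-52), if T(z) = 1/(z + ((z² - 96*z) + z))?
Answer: 7819473046901/43763 ≈ 1.7868e+8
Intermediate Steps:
T(z) = 1/(z² - 94*z) (T(z) = 1/(z + (z² - 95*z)) = 1/(z² - 94*z))
13459/(-43763) + 23535/T(-52) = 13459/(-43763) + 23535/((1/((-52)*(-94 - 52)))) = 13459*(-1/43763) + 23535/((-1/52/(-146))) = -13459/43763 + 23535/((-1/52*(-1/146))) = -13459/43763 + 23535/(1/7592) = -13459/43763 + 23535*7592 = -13459/43763 + 178677720 = 7819473046901/43763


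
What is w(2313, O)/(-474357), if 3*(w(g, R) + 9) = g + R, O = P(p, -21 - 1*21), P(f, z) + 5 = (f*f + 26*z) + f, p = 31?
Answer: -727/474357 ≈ -0.0015326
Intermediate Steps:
P(f, z) = -5 + f + f² + 26*z (P(f, z) = -5 + ((f*f + 26*z) + f) = -5 + ((f² + 26*z) + f) = -5 + (f + f² + 26*z) = -5 + f + f² + 26*z)
O = -105 (O = -5 + 31 + 31² + 26*(-21 - 1*21) = -5 + 31 + 961 + 26*(-21 - 21) = -5 + 31 + 961 + 26*(-42) = -5 + 31 + 961 - 1092 = -105)
w(g, R) = -9 + R/3 + g/3 (w(g, R) = -9 + (g + R)/3 = -9 + (R + g)/3 = -9 + (R/3 + g/3) = -9 + R/3 + g/3)
w(2313, O)/(-474357) = (-9 + (⅓)*(-105) + (⅓)*2313)/(-474357) = (-9 - 35 + 771)*(-1/474357) = 727*(-1/474357) = -727/474357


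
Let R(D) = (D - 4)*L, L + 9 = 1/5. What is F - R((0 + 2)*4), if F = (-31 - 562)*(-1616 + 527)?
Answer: 3229061/5 ≈ 6.4581e+5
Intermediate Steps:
L = -44/5 (L = -9 + 1/5 = -9 + ⅕ = -44/5 ≈ -8.8000)
F = 645777 (F = -593*(-1089) = 645777)
R(D) = 176/5 - 44*D/5 (R(D) = (D - 4)*(-44/5) = (-4 + D)*(-44/5) = 176/5 - 44*D/5)
F - R((0 + 2)*4) = 645777 - (176/5 - 44*(0 + 2)*4/5) = 645777 - (176/5 - 88*4/5) = 645777 - (176/5 - 44/5*8) = 645777 - (176/5 - 352/5) = 645777 - 1*(-176/5) = 645777 + 176/5 = 3229061/5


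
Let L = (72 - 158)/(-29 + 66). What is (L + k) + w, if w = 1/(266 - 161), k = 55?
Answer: 204682/3885 ≈ 52.685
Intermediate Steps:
w = 1/105 ≈ 0.0095238
L = -86/37 ≈ -2.3243
(L + k) + w = (-86/37 + 55) + 1/105 = 1949/37 + 1/105 = 204682/3885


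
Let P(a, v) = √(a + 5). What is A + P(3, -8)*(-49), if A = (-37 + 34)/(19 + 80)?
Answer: -1/33 - 98*√2 ≈ -138.62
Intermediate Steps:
P(a, v) = √(5 + a)
A = -1/33 (A = -3/99 = -3*1/99 = -1/33 ≈ -0.030303)
A + P(3, -8)*(-49) = -1/33 + √(5 + 3)*(-49) = -1/33 + √8*(-49) = -1/33 + (2*√2)*(-49) = -1/33 - 98*√2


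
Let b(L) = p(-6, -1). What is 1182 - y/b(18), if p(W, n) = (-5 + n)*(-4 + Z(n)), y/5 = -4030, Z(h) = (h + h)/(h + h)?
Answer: 20713/9 ≈ 2301.4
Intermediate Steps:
Z(h) = 1 (Z(h) = (2*h)/((2*h)) = (2*h)*(1/(2*h)) = 1)
y = -20150 (y = 5*(-4030) = -20150)
p(W, n) = 15 - 3*n (p(W, n) = (-5 + n)*(-4 + 1) = (-5 + n)*(-3) = 15 - 3*n)
b(L) = 18 (b(L) = 15 - 3*(-1) = 15 + 3 = 18)
1182 - y/b(18) = 1182 - (-20150)/18 = 1182 - 1*(-10075/9) = 1182 + 10075/9 = 20713/9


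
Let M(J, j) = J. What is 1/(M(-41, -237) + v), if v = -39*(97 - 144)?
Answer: 1/1792 ≈ 0.00055804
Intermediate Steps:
v = 1833 (v = -39*(-47) = 1833)
1/(M(-41, -237) + v) = 1/(-41 + 1833) = 1/1792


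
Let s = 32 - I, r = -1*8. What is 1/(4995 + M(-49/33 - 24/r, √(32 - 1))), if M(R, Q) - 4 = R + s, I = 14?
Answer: 33/165611 ≈ 0.00019926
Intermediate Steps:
r = -8
s = 18 (s = 32 - 1*14 = 32 - 14 = 18)
M(R, Q) = 22 + R (M(R, Q) = 4 + (R + 18) = 4 + (18 + R) = 22 + R)
1/(4995 + M(-49/33 - 24/r, √(32 - 1))) = 1/(4995 + (22 + (-49/33 - 24/(-8)))) = 1/(4995 + (22 + (-49*1/33 - 24*(-⅛)))) = 1/(4995 + (22 + (-49/33 + 3))) = 1/(4995 + (22 + 50/33)) = 1/(4995 + 776/33) = 1/(165611/33) = 33/165611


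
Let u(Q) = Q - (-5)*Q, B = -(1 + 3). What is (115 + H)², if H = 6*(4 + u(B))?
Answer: 25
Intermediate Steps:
B = -4 (B = -1*4 = -4)
u(Q) = 6*Q (u(Q) = Q + 5*Q = 6*Q)
H = -120 (H = 6*(4 + 6*(-4)) = 6*(4 - 24) = 6*(-20) = -120)
(115 + H)² = (115 - 120)² = (-5)² = 25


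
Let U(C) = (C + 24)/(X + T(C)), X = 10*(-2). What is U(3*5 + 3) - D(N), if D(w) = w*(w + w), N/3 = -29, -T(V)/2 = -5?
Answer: -75711/5 ≈ -15142.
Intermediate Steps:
X = -20
T(V) = 10 (T(V) = -2*(-5) = 10)
N = -87 (N = 3*(-29) = -87)
D(w) = 2*w**2 (D(w) = w*(2*w) = 2*w**2)
U(C) = -12/5 - C/10 (U(C) = (C + 24)/(-20 + 10) = (24 + C)/(-10) = (24 + C)*(-1/10) = -12/5 - C/10)
U(3*5 + 3) - D(N) = (-12/5 - (3*5 + 3)/10) - 2*(-87)**2 = (-12/5 - (15 + 3)/10) - 2*7569 = (-12/5 - 1/10*18) - 1*15138 = (-12/5 - 9/5) - 15138 = -21/5 - 15138 = -75711/5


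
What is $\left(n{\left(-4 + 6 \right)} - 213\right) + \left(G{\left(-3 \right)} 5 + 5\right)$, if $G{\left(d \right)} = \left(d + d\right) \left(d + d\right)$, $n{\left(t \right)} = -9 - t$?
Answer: $-39$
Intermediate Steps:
$G{\left(d \right)} = 4 d^{2}$ ($G{\left(d \right)} = 2 d 2 d = 4 d^{2}$)
$\left(n{\left(-4 + 6 \right)} - 213\right) + \left(G{\left(-3 \right)} 5 + 5\right) = \left(\left(-9 - \left(-4 + 6\right)\right) - 213\right) + \left(4 \left(-3\right)^{2} \cdot 5 + 5\right) = \left(\left(-9 - 2\right) - 213\right) + \left(4 \cdot 9 \cdot 5 + 5\right) = \left(\left(-9 - 2\right) - 213\right) + \left(36 \cdot 5 + 5\right) = \left(-11 - 213\right) + \left(180 + 5\right) = -224 + 185 = -39$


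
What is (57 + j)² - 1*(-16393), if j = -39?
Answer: 16717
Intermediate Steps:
(57 + j)² - 1*(-16393) = (57 - 39)² - 1*(-16393) = 18² + 16393 = 324 + 16393 = 16717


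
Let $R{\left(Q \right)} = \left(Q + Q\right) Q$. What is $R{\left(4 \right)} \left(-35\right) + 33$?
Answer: $-1087$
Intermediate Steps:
$R{\left(Q \right)} = 2 Q^{2}$ ($R{\left(Q \right)} = 2 Q Q = 2 Q^{2}$)
$R{\left(4 \right)} \left(-35\right) + 33 = 2 \cdot 4^{2} \left(-35\right) + 33 = 2 \cdot 16 \left(-35\right) + 33 = 32 \left(-35\right) + 33 = -1120 + 33 = -1087$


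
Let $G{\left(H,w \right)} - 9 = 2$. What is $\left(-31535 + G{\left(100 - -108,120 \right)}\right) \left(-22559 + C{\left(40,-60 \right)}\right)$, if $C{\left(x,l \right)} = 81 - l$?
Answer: $706705032$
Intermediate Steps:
$G{\left(H,w \right)} = 11$ ($G{\left(H,w \right)} = 9 + 2 = 11$)
$\left(-31535 + G{\left(100 - -108,120 \right)}\right) \left(-22559 + C{\left(40,-60 \right)}\right) = \left(-31535 + 11\right) \left(-22559 + \left(81 - -60\right)\right) = - 31524 \left(-22559 + \left(81 + 60\right)\right) = - 31524 \left(-22559 + 141\right) = \left(-31524\right) \left(-22418\right) = 706705032$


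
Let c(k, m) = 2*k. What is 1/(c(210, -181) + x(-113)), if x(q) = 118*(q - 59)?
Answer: -1/19876 ≈ -5.0312e-5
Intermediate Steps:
x(q) = -6962 + 118*q (x(q) = 118*(-59 + q) = -6962 + 118*q)
1/(c(210, -181) + x(-113)) = 1/(2*210 + (-6962 + 118*(-113))) = 1/(420 + (-6962 - 13334)) = 1/(420 - 20296) = 1/(-19876) = -1/19876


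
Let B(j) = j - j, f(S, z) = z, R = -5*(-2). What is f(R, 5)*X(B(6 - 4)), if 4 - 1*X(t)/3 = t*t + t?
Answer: 60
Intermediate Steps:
R = 10
B(j) = 0
X(t) = 12 - 3*t - 3*t² (X(t) = 12 - 3*(t*t + t) = 12 - 3*(t² + t) = 12 - 3*(t + t²) = 12 + (-3*t - 3*t²) = 12 - 3*t - 3*t²)
f(R, 5)*X(B(6 - 4)) = 5*(12 - 3*0 - 3*0²) = 5*(12 + 0 - 3*0) = 5*(12 + 0 + 0) = 5*12 = 60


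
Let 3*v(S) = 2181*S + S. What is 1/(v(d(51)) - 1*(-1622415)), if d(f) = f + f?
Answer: 1/1696603 ≈ 5.8941e-7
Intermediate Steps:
d(f) = 2*f
v(S) = 2182*S/3 (v(S) = (2181*S + S)/3 = (2182*S)/3 = 2182*S/3)
1/(v(d(51)) - 1*(-1622415)) = 1/(2182*(2*51)/3 - 1*(-1622415)) = 1/((2182/3)*102 + 1622415) = 1/(74188 + 1622415) = 1/1696603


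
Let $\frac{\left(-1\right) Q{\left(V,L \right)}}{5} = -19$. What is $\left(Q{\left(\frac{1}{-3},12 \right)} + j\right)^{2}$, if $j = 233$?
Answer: $107584$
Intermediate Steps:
$Q{\left(V,L \right)} = 95$ ($Q{\left(V,L \right)} = \left(-5\right) \left(-19\right) = 95$)
$\left(Q{\left(\frac{1}{-3},12 \right)} + j\right)^{2} = \left(95 + 233\right)^{2} = 328^{2} = 107584$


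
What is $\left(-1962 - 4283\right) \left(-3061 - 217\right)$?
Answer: $20471110$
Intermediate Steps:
$\left(-1962 - 4283\right) \left(-3061 - 217\right) = - 6245 \left(-3061 - 217\right) = \left(-6245\right) \left(-3278\right) = 20471110$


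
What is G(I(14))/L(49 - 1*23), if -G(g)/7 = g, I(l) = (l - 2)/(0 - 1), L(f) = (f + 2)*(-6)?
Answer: -½ ≈ -0.50000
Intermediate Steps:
L(f) = -12 - 6*f (L(f) = (2 + f)*(-6) = -12 - 6*f)
I(l) = 2 - l (I(l) = (-2 + l)/(-1) = (-2 + l)*(-1) = 2 - l)
G(g) = -7*g
G(I(14))/L(49 - 1*23) = (-7*(2 - 1*14))/(-12 - 6*(49 - 1*23)) = (-7*(2 - 14))/(-12 - 6*(49 - 23)) = (-7*(-12))/(-12 - 6*26) = 84/(-12 - 156) = 84/(-168) = 84*(-1/168) = -½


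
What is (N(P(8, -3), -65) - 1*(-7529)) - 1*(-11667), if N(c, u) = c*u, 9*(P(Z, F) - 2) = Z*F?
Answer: 57718/3 ≈ 19239.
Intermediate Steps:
P(Z, F) = 2 + F*Z/9 (P(Z, F) = 2 + (Z*F)/9 = 2 + (F*Z)/9 = 2 + F*Z/9)
(N(P(8, -3), -65) - 1*(-7529)) - 1*(-11667) = ((2 + (⅑)*(-3)*8)*(-65) - 1*(-7529)) - 1*(-11667) = ((2 - 8/3)*(-65) + 7529) + 11667 = (-⅔*(-65) + 7529) + 11667 = (130/3 + 7529) + 11667 = 22717/3 + 11667 = 57718/3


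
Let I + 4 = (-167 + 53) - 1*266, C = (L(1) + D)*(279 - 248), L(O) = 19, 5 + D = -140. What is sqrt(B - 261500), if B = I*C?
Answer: 2*sqrt(309601) ≈ 1112.8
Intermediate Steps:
D = -145 (D = -5 - 140 = -145)
C = -3906 (C = (19 - 145)*(279 - 248) = -126*31 = -3906)
I = -384 (I = -4 + ((-167 + 53) - 1*266) = -4 + (-114 - 266) = -4 - 380 = -384)
B = 1499904 (B = -384*(-3906) = 1499904)
sqrt(B - 261500) = sqrt(1499904 - 261500) = sqrt(1238404) = 2*sqrt(309601)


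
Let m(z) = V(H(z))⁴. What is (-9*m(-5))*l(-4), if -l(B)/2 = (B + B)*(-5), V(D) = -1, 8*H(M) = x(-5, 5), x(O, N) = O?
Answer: 720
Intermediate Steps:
H(M) = -5/8 (H(M) = (⅛)*(-5) = -5/8)
l(B) = 20*B (l(B) = -2*(B + B)*(-5) = -2*2*B*(-5) = -(-20)*B = 20*B)
m(z) = 1 (m(z) = (-1)⁴ = 1)
(-9*m(-5))*l(-4) = (-9*1)*(20*(-4)) = -9*(-80) = 720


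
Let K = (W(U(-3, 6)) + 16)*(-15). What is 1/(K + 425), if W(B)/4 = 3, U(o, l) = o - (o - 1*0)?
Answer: ⅕ ≈ 0.20000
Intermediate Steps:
U(o, l) = 0 (U(o, l) = o - (o + 0) = o - o = 0)
W(B) = 12 (W(B) = 4*3 = 12)
K = -420 (K = (12 + 16)*(-15) = 28*(-15) = -420)
1/(K + 425) = 1/(-420 + 425) = 1/5 = ⅕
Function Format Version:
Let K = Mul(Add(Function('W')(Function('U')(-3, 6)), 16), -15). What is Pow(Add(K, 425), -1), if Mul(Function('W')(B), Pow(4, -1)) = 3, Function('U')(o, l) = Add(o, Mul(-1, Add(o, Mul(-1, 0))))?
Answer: Rational(1, 5) ≈ 0.20000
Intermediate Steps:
Function('U')(o, l) = 0 (Function('U')(o, l) = Add(o, Mul(-1, Add(o, 0))) = Add(o, Mul(-1, o)) = 0)
Function('W')(B) = 12 (Function('W')(B) = Mul(4, 3) = 12)
K = -420 (K = Mul(Add(12, 16), -15) = Mul(28, -15) = -420)
Pow(Add(K, 425), -1) = Pow(Add(-420, 425), -1) = Pow(5, -1) = Rational(1, 5)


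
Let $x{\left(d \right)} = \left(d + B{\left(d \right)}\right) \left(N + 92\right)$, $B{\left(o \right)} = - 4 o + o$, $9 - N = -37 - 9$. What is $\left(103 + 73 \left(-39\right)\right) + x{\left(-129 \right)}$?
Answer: $35182$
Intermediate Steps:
$N = 55$ ($N = 9 - \left(-37 - 9\right) = 9 - -46 = 9 + 46 = 55$)
$B{\left(o \right)} = - 3 o$
$x{\left(d \right)} = - 294 d$ ($x{\left(d \right)} = \left(d - 3 d\right) \left(55 + 92\right) = - 2 d 147 = - 294 d$)
$\left(103 + 73 \left(-39\right)\right) + x{\left(-129 \right)} = \left(103 + 73 \left(-39\right)\right) - -37926 = \left(103 - 2847\right) + 37926 = -2744 + 37926 = 35182$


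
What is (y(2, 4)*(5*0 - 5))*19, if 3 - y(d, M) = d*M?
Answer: 475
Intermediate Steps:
y(d, M) = 3 - M*d (y(d, M) = 3 - d*M = 3 - M*d)
(y(2, 4)*(5*0 - 5))*19 = ((3 - 1*4*2)*(5*0 - 5))*19 = ((3 - 8)*(0 - 5))*19 = -5*(-5)*19 = 25*19 = 475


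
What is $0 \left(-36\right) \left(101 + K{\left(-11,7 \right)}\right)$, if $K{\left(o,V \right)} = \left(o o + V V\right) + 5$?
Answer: $0$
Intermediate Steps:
$K{\left(o,V \right)} = 5 + V^{2} + o^{2}$ ($K{\left(o,V \right)} = \left(o^{2} + V^{2}\right) + 5 = \left(V^{2} + o^{2}\right) + 5 = 5 + V^{2} + o^{2}$)
$0 \left(-36\right) \left(101 + K{\left(-11,7 \right)}\right) = 0 \left(-36\right) \left(101 + \left(5 + 7^{2} + \left(-11\right)^{2}\right)\right) = 0 \left(101 + \left(5 + 49 + 121\right)\right) = 0 \left(101 + 175\right) = 0 \cdot 276 = 0$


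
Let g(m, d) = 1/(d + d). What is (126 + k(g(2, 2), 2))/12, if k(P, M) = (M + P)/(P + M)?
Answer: 127/12 ≈ 10.583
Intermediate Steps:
g(m, d) = 1/(2*d)
k(P, M) = 1 (k(P, M) = (M + P)/(M + P) = 1)
(126 + k(g(2, 2), 2))/12 = (126 + 1)/12 = (1/12)*127 = 127/12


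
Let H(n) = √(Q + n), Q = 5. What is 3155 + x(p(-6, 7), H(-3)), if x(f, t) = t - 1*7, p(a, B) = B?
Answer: 3148 + √2 ≈ 3149.4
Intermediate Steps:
H(n) = √(5 + n)
x(f, t) = -7 + t (x(f, t) = t - 7 = -7 + t)
3155 + x(p(-6, 7), H(-3)) = 3155 + (-7 + √(5 - 3)) = 3155 + (-7 + √2) = 3148 + √2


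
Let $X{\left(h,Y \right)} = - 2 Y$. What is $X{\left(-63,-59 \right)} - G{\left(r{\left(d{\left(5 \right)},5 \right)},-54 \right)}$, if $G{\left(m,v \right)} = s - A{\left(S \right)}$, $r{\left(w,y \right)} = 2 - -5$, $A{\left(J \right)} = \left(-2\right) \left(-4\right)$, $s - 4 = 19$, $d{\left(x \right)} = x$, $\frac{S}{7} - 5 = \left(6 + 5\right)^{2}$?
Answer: $103$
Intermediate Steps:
$S = 882$ ($S = 35 + 7 \left(6 + 5\right)^{2} = 35 + 7 \cdot 11^{2} = 35 + 7 \cdot 121 = 35 + 847 = 882$)
$s = 23$ ($s = 4 + 19 = 23$)
$A{\left(J \right)} = 8$
$r{\left(w,y \right)} = 7$ ($r{\left(w,y \right)} = 2 + 5 = 7$)
$G{\left(m,v \right)} = 15$ ($G{\left(m,v \right)} = 23 - 8 = 15$)
$X{\left(-63,-59 \right)} - G{\left(r{\left(d{\left(5 \right)},5 \right)},-54 \right)} = \left(-2\right) \left(-59\right) - 15 = 118 - 15 = 103$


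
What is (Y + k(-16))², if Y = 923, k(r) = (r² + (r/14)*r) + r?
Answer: 68376361/49 ≈ 1.3954e+6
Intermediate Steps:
k(r) = r + 15*r²/14 (k(r) = (r² + (r*(1/14))*r) + r = (r² + (r/14)*r) + r = (r² + r²/14) + r = 15*r²/14 + r = r + 15*r²/14)
(Y + k(-16))² = (923 + (1/14)*(-16)*(14 + 15*(-16)))² = (923 + (1/14)*(-16)*(14 - 240))² = (923 + (1/14)*(-16)*(-226))² = (923 + 1808/7)² = (8269/7)² = 68376361/49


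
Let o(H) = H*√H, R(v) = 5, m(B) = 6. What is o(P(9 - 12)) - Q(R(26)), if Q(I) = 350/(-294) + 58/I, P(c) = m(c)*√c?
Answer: -1093/105 + 18*√2*3^(¼)*I^(3/2) ≈ -34.099 + 23.689*I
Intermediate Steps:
P(c) = 6*√c
Q(I) = -25/21 + 58/I (Q(I) = 350*(-1/294) + 58/I = -25/21 + 58/I)
o(H) = H^(3/2)
o(P(9 - 12)) - Q(R(26)) = (6*√(9 - 12))^(3/2) - (-25/21 + 58/5) = (6*√(-3))^(3/2) - (-25/21 + 58*(⅕)) = (6*(I*√3))^(3/2) - (-25/21 + 58/5) = (6*I*√3)^(3/2) - 1*1093/105 = 18*√2*3^(¼)*I^(3/2) - 1093/105 = -1093/105 + 18*√2*3^(¼)*I^(3/2)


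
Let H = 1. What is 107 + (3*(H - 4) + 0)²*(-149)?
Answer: -11962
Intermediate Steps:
107 + (3*(H - 4) + 0)²*(-149) = 107 + (3*(1 - 4) + 0)²*(-149) = 107 + (3*(-3) + 0)²*(-149) = 107 + (-9 + 0)²*(-149) = 107 + (-9)²*(-149) = 107 + 81*(-149) = 107 - 12069 = -11962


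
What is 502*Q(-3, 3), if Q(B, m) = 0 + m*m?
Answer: 4518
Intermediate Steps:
Q(B, m) = m**2 (Q(B, m) = 0 + m**2 = m**2)
502*Q(-3, 3) = 502*3**2 = 502*9 = 4518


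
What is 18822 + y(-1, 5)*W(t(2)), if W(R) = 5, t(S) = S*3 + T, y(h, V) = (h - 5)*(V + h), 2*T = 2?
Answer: 18702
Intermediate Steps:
T = 1 (T = (½)*2 = 1)
y(h, V) = (-5 + h)*(V + h)
t(S) = 1 + 3*S (t(S) = S*3 + 1 = 3*S + 1 = 1 + 3*S)
18822 + y(-1, 5)*W(t(2)) = 18822 + ((-1)² - 5*5 - 5*(-1) + 5*(-1))*5 = 18822 + (1 - 25 + 5 - 5)*5 = 18822 - 24*5 = 18822 - 120 = 18702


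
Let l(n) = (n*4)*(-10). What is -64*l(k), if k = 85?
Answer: 217600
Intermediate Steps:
l(n) = -40*n (l(n) = (4*n)*(-10) = -40*n)
-64*l(k) = -(-2560)*85 = -64*(-3400) = 217600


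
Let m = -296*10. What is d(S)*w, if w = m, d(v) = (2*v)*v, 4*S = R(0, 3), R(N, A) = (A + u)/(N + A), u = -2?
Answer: -370/9 ≈ -41.111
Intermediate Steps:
R(N, A) = (-2 + A)/(A + N) (R(N, A) = (A - 2)/(N + A) = (-2 + A)/(A + N))
S = 1/12 (S = ((-2 + 3)/(3 + 0))/4 = (1/3)/4 = ((1/3)*1)/4 = (1/4)*(1/3) = 1/12 ≈ 0.083333)
d(v) = 2*v**2
m = -2960
w = -2960
d(S)*w = (2*(1/12)**2)*(-2960) = (2*(1/144))*(-2960) = (1/72)*(-2960) = -370/9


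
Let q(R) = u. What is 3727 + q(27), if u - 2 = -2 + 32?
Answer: 3759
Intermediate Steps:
u = 32 (u = 2 + (-2 + 32) = 2 + 30 = 32)
q(R) = 32
3727 + q(27) = 3727 + 32 = 3759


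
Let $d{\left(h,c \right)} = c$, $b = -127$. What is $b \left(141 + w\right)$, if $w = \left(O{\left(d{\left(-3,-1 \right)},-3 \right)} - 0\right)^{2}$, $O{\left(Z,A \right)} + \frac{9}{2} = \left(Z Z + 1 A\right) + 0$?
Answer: $- \frac{93091}{4} \approx -23273.0$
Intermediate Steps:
$O{\left(Z,A \right)} = - \frac{9}{2} + A + Z^{2}$ ($O{\left(Z,A \right)} = - \frac{9}{2} + \left(\left(Z Z + 1 A\right) + 0\right) = - \frac{9}{2} + \left(\left(Z^{2} + A\right) + 0\right) = - \frac{9}{2} + \left(\left(A + Z^{2}\right) + 0\right) = - \frac{9}{2} + \left(A + Z^{2}\right) = - \frac{9}{2} + A + Z^{2}$)
$w = \frac{169}{4}$ ($w = \left(\left(- \frac{9}{2} - 3 + \left(-1\right)^{2}\right) - 0\right)^{2} = \left(\left(- \frac{9}{2} - 3 + 1\right) + 0\right)^{2} = \left(- \frac{13}{2} + 0\right)^{2} = \left(- \frac{13}{2}\right)^{2} = \frac{169}{4} \approx 42.25$)
$b \left(141 + w\right) = - 127 \left(141 + \frac{169}{4}\right) = \left(-127\right) \frac{733}{4} = - \frac{93091}{4}$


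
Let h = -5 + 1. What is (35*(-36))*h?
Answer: 5040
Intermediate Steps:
h = -4
(35*(-36))*h = (35*(-36))*(-4) = -1260*(-4) = 5040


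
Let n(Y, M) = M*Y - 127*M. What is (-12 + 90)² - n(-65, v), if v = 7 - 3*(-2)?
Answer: 8580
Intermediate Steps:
v = 13 (v = 7 + 6 = 13)
n(Y, M) = -127*M + M*Y
(-12 + 90)² - n(-65, v) = (-12 + 90)² - 13*(-127 - 65) = 78² - 13*(-192) = 6084 - 1*(-2496) = 6084 + 2496 = 8580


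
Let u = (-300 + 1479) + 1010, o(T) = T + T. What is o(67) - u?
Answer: -2055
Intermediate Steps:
o(T) = 2*T
u = 2189 (u = 1179 + 1010 = 2189)
o(67) - u = 2*67 - 1*2189 = 134 - 2189 = -2055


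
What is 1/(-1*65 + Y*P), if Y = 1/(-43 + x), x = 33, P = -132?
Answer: -5/259 ≈ -0.019305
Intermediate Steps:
Y = -⅒ (Y = 1/(-43 + 33) = 1/(-10) = -⅒ ≈ -0.10000)
1/(-1*65 + Y*P) = 1/(-1*65 - ⅒*(-132)) = 1/(-65 + 66/5) = 1/(-259/5) = -5/259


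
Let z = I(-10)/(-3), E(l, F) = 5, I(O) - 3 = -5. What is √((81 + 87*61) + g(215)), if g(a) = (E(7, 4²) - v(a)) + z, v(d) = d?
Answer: 4*√2913/3 ≈ 71.963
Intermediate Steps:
I(O) = -2 (I(O) = 3 - 5 = -2)
z = ⅔ (z = -2/(-3) = -2*(-⅓) = ⅔ ≈ 0.66667)
g(a) = 17/3 - a (g(a) = (5 - a) + ⅔ = 17/3 - a)
√((81 + 87*61) + g(215)) = √((81 + 87*61) + (17/3 - 1*215)) = √((81 + 5307) + (17/3 - 215)) = √(5388 - 628/3) = √(15536/3) = 4*√2913/3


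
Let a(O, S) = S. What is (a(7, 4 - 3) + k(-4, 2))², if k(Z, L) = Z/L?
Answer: 1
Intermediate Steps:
(a(7, 4 - 3) + k(-4, 2))² = ((4 - 3) - 4/2)² = (1 - 4*½)² = (1 - 2)² = (-1)² = 1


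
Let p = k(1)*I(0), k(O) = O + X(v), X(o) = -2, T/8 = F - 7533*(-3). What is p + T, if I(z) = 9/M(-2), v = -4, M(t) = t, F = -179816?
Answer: -2515463/2 ≈ -1.2577e+6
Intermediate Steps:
I(z) = -9/2 (I(z) = 9/(-2) = 9*(-½) = -9/2)
T = -1257736 (T = 8*(-179816 - 7533*(-3)) = 8*(-179816 + 22599) = 8*(-157217) = -1257736)
k(O) = -2 + O (k(O) = O - 2 = -2 + O)
p = 9/2 (p = (-2 + 1)*(-9/2) = -1*(-9/2) = 9/2 ≈ 4.5000)
p + T = 9/2 - 1257736 = -2515463/2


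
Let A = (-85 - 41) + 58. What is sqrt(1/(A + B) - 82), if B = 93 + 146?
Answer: I*sqrt(266399)/57 ≈ 9.0551*I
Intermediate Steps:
B = 239
A = -68 (A = -126 + 58 = -68)
sqrt(1/(A + B) - 82) = sqrt(1/(-68 + 239) - 82) = sqrt(1/171 - 82) = sqrt(-14021/171) = I*sqrt(266399)/57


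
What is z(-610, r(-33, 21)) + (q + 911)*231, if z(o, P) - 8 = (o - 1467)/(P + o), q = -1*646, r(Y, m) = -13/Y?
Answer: 1231691632/20117 ≈ 61226.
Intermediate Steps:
q = -646
z(o, P) = 8 + (-1467 + o)/(P + o) (z(o, P) = 8 + (o - 1467)/(P + o) = 8 + (-1467 + o)/(P + o))
z(-610, r(-33, 21)) + (q + 911)*231 = (-1467 + 8*(-13/(-33)) + 9*(-610))/(-13/(-33) - 610) + (-646 + 911)*231 = (-1467 + 8*(-13*(-1/33)) - 5490)/(-13*(-1/33) - 610) + 265*231 = (-1467 + 8*(13/33) - 5490)/(13/33 - 610) + 61215 = (-1467 + 104/33 - 5490)/(-20117/33) + 61215 = -33/20117*(-229477/33) + 61215 = 229477/20117 + 61215 = 1231691632/20117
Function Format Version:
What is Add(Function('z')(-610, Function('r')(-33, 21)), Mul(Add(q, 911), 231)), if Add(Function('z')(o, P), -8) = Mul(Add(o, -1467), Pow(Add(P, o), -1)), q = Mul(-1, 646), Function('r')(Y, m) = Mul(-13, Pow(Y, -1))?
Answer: Rational(1231691632, 20117) ≈ 61226.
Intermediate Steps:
q = -646
Function('z')(o, P) = Add(8, Mul(Pow(Add(P, o), -1), Add(-1467, o))) (Function('z')(o, P) = Add(8, Mul(Add(o, -1467), Pow(Add(P, o), -1))) = Add(8, Mul(Add(-1467, o), Pow(Add(P, o), -1))) = Add(8, Mul(Pow(Add(P, o), -1), Add(-1467, o))))
Add(Function('z')(-610, Function('r')(-33, 21)), Mul(Add(q, 911), 231)) = Add(Mul(Pow(Add(Mul(-13, Pow(-33, -1)), -610), -1), Add(-1467, Mul(8, Mul(-13, Pow(-33, -1))), Mul(9, -610))), Mul(Add(-646, 911), 231)) = Add(Mul(Pow(Add(Mul(-13, Rational(-1, 33)), -610), -1), Add(-1467, Mul(8, Mul(-13, Rational(-1, 33))), -5490)), Mul(265, 231)) = Add(Mul(Pow(Add(Rational(13, 33), -610), -1), Add(-1467, Mul(8, Rational(13, 33)), -5490)), 61215) = Add(Mul(Pow(Rational(-20117, 33), -1), Add(-1467, Rational(104, 33), -5490)), 61215) = Add(Mul(Rational(-33, 20117), Rational(-229477, 33)), 61215) = Add(Rational(229477, 20117), 61215) = Rational(1231691632, 20117)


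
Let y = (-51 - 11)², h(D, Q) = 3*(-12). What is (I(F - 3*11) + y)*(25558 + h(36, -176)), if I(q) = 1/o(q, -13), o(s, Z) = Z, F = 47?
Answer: 1275359862/13 ≈ 9.8105e+7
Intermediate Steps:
h(D, Q) = -36
y = 3844 (y = (-62)² = 3844)
I(q) = -1/13 (I(q) = 1/(-13) = -1/13)
(I(F - 3*11) + y)*(25558 + h(36, -176)) = (-1/13 + 3844)*(25558 - 36) = (49971/13)*25522 = 1275359862/13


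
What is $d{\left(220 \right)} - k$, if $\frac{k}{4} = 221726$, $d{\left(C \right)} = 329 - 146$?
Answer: $-886721$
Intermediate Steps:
$d{\left(C \right)} = 183$ ($d{\left(C \right)} = 329 - 146 = 183$)
$k = 886904$ ($k = 4 \cdot 221726 = 886904$)
$d{\left(220 \right)} - k = 183 - 886904 = -886721$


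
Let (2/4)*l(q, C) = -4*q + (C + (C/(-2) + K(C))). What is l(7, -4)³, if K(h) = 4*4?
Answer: -21952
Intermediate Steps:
K(h) = 16
l(q, C) = 32 + C - 8*q (l(q, C) = 2*(-4*q + (C + (C/(-2) + 16))) = 2*(-4*q + (C + (C*(-½) + 16))) = 2*(-4*q + (C + (-C/2 + 16))) = 2*(-4*q + (C + (16 - C/2))) = 2*(-4*q + (16 + C/2)) = 2*(16 + C/2 - 4*q) = 32 + C - 8*q)
l(7, -4)³ = (32 - 4 - 8*7)³ = (32 - 4 - 56)³ = (-28)³ = -21952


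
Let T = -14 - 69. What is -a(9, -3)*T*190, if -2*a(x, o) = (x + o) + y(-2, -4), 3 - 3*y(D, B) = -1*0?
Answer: -55195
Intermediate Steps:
y(D, B) = 1 (y(D, B) = 1 - (-1)*0/3 = 1 - 1/3*0 = 1 + 0 = 1)
T = -83
a(x, o) = -1/2 - o/2 - x/2 (a(x, o) = -((x + o) + 1)/2 = -((o + x) + 1)/2 = -(1 + o + x)/2 = -1/2 - o/2 - x/2)
-a(9, -3)*T*190 = -(-1/2 - 1/2*(-3) - 1/2*9)*(-83)*190 = -(-1/2 + 3/2 - 9/2)*(-83)*190 = -(-7/2*(-83))*190 = -581*190/2 = -1*55195 = -55195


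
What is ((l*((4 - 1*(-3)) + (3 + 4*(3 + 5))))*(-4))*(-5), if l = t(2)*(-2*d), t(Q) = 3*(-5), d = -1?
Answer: -25200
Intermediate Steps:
t(Q) = -15
l = -30 (l = -(-30)*(-1) = -15*2 = -30)
((l*((4 - 1*(-3)) + (3 + 4*(3 + 5))))*(-4))*(-5) = (-30*((4 - 1*(-3)) + (3 + 4*(3 + 5)))*(-4))*(-5) = (-30*((4 + 3) + (3 + 4*8))*(-4))*(-5) = (-30*(7 + (3 + 32))*(-4))*(-5) = (-30*(7 + 35)*(-4))*(-5) = (-30*42*(-4))*(-5) = -1260*(-4)*(-5) = 5040*(-5) = -25200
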